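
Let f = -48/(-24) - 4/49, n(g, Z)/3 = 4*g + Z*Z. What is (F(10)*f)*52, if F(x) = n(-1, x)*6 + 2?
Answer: 8456240/49 ≈ 1.7258e+5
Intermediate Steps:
n(g, Z) = 3*Z**2 + 12*g (n(g, Z) = 3*(4*g + Z*Z) = 3*(4*g + Z**2) = 3*(Z**2 + 4*g) = 3*Z**2 + 12*g)
F(x) = -70 + 18*x**2 (F(x) = (3*x**2 + 12*(-1))*6 + 2 = (3*x**2 - 12)*6 + 2 = (-12 + 3*x**2)*6 + 2 = (-72 + 18*x**2) + 2 = -70 + 18*x**2)
f = 94/49 (f = -48*(-1/24) - 4*1/49 = 2 - 4/49 = 94/49 ≈ 1.9184)
(F(10)*f)*52 = ((-70 + 18*10**2)*(94/49))*52 = ((-70 + 18*100)*(94/49))*52 = ((-70 + 1800)*(94/49))*52 = (1730*(94/49))*52 = (162620/49)*52 = 8456240/49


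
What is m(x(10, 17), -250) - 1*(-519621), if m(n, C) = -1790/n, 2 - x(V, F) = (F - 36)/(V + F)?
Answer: 37884003/73 ≈ 5.1896e+5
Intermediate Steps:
x(V, F) = 2 - (-36 + F)/(F + V) (x(V, F) = 2 - (F - 36)/(V + F) = 2 - (-36 + F)/(F + V))
m(x(10, 17), -250) - 1*(-519621) = -1790*(17 + 10)/(36 + 17 + 2*10) - 1*(-519621) = -1790*27/(36 + 17 + 20) + 519621 = -1790/((1/27)*73) + 519621 = -1790/73/27 + 519621 = -1790*27/73 + 519621 = -48330/73 + 519621 = 37884003/73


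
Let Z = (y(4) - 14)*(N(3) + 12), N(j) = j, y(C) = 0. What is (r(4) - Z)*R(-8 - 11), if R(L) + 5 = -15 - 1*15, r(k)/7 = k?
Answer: -8330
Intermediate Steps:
r(k) = 7*k
R(L) = -35 (R(L) = -5 + (-15 - 1*15) = -5 + (-15 - 15) = -5 - 30 = -35)
Z = -210 (Z = (0 - 14)*(3 + 12) = -14*15 = -210)
(r(4) - Z)*R(-8 - 11) = (7*4 - 1*(-210))*(-35) = (28 + 210)*(-35) = 238*(-35) = -8330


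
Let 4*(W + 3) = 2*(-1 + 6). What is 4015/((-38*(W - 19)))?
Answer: 4015/741 ≈ 5.4184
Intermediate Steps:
W = -1/2 (W = -3 + (2*(-1 + 6))/4 = -3 + (2*5)/4 = -3 + (1/4)*10 = -3 + 5/2 = -1/2 ≈ -0.50000)
4015/((-38*(W - 19))) = 4015/((-38*(-1/2 - 19))) = 4015/((-38*(-39/2))) = 4015/741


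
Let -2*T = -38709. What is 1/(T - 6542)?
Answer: 2/25625 ≈ 7.8049e-5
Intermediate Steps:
T = 38709/2 (T = -½*(-38709) = 38709/2 ≈ 19355.)
1/(T - 6542) = 1/(38709/2 - 6542) = 1/(25625/2) = 2/25625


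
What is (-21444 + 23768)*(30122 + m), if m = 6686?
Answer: 85541792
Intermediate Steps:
(-21444 + 23768)*(30122 + m) = (-21444 + 23768)*(30122 + 6686) = 2324*36808 = 85541792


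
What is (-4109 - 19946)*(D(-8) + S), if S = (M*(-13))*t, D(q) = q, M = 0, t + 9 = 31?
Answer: 192440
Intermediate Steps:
t = 22 (t = -9 + 31 = 22)
S = 0 (S = (0*(-13))*22 = 0*22 = 0)
(-4109 - 19946)*(D(-8) + S) = (-4109 - 19946)*(-8 + 0) = -24055*(-8) = 192440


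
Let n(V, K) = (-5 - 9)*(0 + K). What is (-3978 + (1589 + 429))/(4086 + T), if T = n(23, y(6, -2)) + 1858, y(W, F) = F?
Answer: -490/1493 ≈ -0.32820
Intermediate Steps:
n(V, K) = -14*K
T = 1886 (T = -14*(-2) + 1858 = 28 + 1858 = 1886)
(-3978 + (1589 + 429))/(4086 + T) = (-3978 + (1589 + 429))/(4086 + 1886) = (-3978 + 2018)/5972 = -1960*1/5972 = -490/1493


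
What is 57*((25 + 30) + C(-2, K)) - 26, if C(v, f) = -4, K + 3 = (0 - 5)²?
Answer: 2881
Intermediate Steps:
K = 22 (K = -3 + (0 - 5)² = -3 + (-5)² = -3 + 25 = 22)
57*((25 + 30) + C(-2, K)) - 26 = 57*((25 + 30) - 4) - 26 = 57*(55 - 4) - 26 = 57*51 - 26 = 2907 - 26 = 2881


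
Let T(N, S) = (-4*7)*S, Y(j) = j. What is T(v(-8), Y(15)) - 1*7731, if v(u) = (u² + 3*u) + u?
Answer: -8151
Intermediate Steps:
v(u) = u² + 4*u
T(N, S) = -28*S
T(v(-8), Y(15)) - 1*7731 = -28*15 - 1*7731 = -420 - 7731 = -8151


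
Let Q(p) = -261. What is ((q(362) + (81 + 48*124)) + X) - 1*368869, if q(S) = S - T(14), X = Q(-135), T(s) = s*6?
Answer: -362819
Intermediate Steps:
T(s) = 6*s
X = -261
q(S) = -84 + S (q(S) = S - 6*14 = S - 1*84 = S - 84 = -84 + S)
((q(362) + (81 + 48*124)) + X) - 1*368869 = (((-84 + 362) + (81 + 48*124)) - 261) - 1*368869 = ((278 + (81 + 5952)) - 261) - 368869 = ((278 + 6033) - 261) - 368869 = (6311 - 261) - 368869 = 6050 - 368869 = -362819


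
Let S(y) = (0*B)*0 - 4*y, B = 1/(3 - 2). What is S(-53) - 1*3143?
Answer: -2931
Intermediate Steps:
B = 1 (B = 1/1 = 1)
S(y) = -4*y (S(y) = (0*1)*0 - 4*y = 0*0 - 4*y = 0 - 4*y = -4*y)
S(-53) - 1*3143 = -4*(-53) - 1*3143 = 212 - 3143 = -2931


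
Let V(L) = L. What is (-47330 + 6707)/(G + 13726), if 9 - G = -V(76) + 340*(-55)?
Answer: -13541/10837 ≈ -1.2495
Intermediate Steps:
G = 18785 (G = 9 - (-1*76 + 340*(-55)) = 9 - (-76 - 18700) = 9 - 1*(-18776) = 9 + 18776 = 18785)
(-47330 + 6707)/(G + 13726) = (-47330 + 6707)/(18785 + 13726) = -40623/32511 = -40623*1/32511 = -13541/10837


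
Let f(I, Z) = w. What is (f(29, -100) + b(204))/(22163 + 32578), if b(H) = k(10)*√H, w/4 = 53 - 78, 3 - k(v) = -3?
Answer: -100/54741 + 4*√51/18247 ≈ -0.00026128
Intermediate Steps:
k(v) = 6 (k(v) = 3 - 1*(-3) = 3 + 3 = 6)
w = -100 (w = 4*(53 - 78) = 4*(-25) = -100)
f(I, Z) = -100
b(H) = 6*√H
(f(29, -100) + b(204))/(22163 + 32578) = (-100 + 6*√204)/(22163 + 32578) = (-100 + 6*(2*√51))/54741 = (-100 + 12*√51)*(1/54741) = -100/54741 + 4*√51/18247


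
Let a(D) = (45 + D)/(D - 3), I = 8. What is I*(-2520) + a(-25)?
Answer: -141125/7 ≈ -20161.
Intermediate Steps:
a(D) = (45 + D)/(-3 + D)
I*(-2520) + a(-25) = 8*(-2520) + (45 - 25)/(-3 - 25) = -20160 + 20/(-28) = -20160 - 1/28*20 = -20160 - 5/7 = -141125/7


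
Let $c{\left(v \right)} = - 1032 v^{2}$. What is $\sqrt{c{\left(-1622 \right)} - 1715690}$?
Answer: $i \sqrt{2716787978} \approx 52123.0 i$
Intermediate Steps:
$\sqrt{c{\left(-1622 \right)} - 1715690} = \sqrt{- 1032 \left(-1622\right)^{2} - 1715690} = \sqrt{\left(-1032\right) 2630884 - 1715690} = \sqrt{-2715072288 - 1715690} = \sqrt{-2716787978} = i \sqrt{2716787978}$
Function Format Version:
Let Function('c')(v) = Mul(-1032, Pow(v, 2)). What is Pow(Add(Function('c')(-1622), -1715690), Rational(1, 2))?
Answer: Mul(I, Pow(2716787978, Rational(1, 2))) ≈ Mul(52123., I)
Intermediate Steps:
Pow(Add(Function('c')(-1622), -1715690), Rational(1, 2)) = Pow(Add(Mul(-1032, Pow(-1622, 2)), -1715690), Rational(1, 2)) = Pow(Add(Mul(-1032, 2630884), -1715690), Rational(1, 2)) = Pow(Add(-2715072288, -1715690), Rational(1, 2)) = Pow(-2716787978, Rational(1, 2)) = Mul(I, Pow(2716787978, Rational(1, 2)))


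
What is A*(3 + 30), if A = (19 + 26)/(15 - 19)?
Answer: -1485/4 ≈ -371.25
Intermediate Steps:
A = -45/4 (A = 45/(-4) = 45*(-¼) = -45/4 ≈ -11.250)
A*(3 + 30) = -45*(3 + 30)/4 = -45/4*33 = -1485/4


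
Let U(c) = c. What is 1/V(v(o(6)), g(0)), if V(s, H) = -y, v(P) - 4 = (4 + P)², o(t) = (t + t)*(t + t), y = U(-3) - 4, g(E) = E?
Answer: ⅐ ≈ 0.14286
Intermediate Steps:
y = -7 (y = -3 - 4 = -7)
o(t) = 4*t² (o(t) = (2*t)*(2*t) = 4*t²)
v(P) = 4 + (4 + P)²
V(s, H) = 7 (V(s, H) = -1*(-7) = 7)
1/V(v(o(6)), g(0)) = 1/7 = ⅐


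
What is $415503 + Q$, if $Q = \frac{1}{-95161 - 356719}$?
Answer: $\frac{187757495639}{451880} \approx 4.155 \cdot 10^{5}$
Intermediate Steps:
$Q = - \frac{1}{451880}$ ($Q = \frac{1}{-451880} = - \frac{1}{451880} \approx -2.213 \cdot 10^{-6}$)
$415503 + Q = 415503 - \frac{1}{451880} = \frac{187757495639}{451880}$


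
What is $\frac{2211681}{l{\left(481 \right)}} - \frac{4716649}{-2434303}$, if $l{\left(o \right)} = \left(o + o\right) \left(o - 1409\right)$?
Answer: $- \frac{1173179331679}{2173189923008} \approx -0.53984$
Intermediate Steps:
$l{\left(o \right)} = 2 o \left(-1409 + o\right)$ ($l{\left(o \right)} = 2 o \left(o - 1409\right) = 2 o \left(-1409 + o\right)$)
$\frac{2211681}{l{\left(481 \right)}} - \frac{4716649}{-2434303} = \frac{2211681}{2 \cdot 481 \left(-1409 + 481\right)} - \frac{4716649}{-2434303} = \frac{2211681}{2 \cdot 481 \left(-928\right)} - - \frac{4716649}{2434303} = \frac{2211681}{-892736} + \frac{4716649}{2434303} = 2211681 \left(- \frac{1}{892736}\right) + \frac{4716649}{2434303} = - \frac{2211681}{892736} + \frac{4716649}{2434303} = - \frac{1173179331679}{2173189923008}$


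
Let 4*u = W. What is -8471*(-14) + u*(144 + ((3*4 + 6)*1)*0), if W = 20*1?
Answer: 119314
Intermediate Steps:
W = 20
u = 5 (u = (¼)*20 = 5)
-8471*(-14) + u*(144 + ((3*4 + 6)*1)*0) = -8471*(-14) + 5*(144 + ((3*4 + 6)*1)*0) = 118594 + 5*(144 + ((12 + 6)*1)*0) = 118594 + 5*(144 + (18*1)*0) = 118594 + 5*(144 + 18*0) = 118594 + 5*(144 + 0) = 118594 + 5*144 = 118594 + 720 = 119314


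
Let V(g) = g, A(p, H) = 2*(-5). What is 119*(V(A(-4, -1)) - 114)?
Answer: -14756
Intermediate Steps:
A(p, H) = -10
119*(V(A(-4, -1)) - 114) = 119*(-10 - 114) = 119*(-124) = -14756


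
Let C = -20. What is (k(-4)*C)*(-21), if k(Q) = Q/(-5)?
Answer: 336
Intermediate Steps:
k(Q) = -Q/5 (k(Q) = Q*(-1/5) = -Q/5)
(k(-4)*C)*(-21) = (-1/5*(-4)*(-20))*(-21) = ((4/5)*(-20))*(-21) = -16*(-21) = 336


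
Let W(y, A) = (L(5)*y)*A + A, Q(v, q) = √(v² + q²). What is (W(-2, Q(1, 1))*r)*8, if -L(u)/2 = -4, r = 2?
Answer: -240*√2 ≈ -339.41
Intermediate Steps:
L(u) = 8 (L(u) = -2*(-4) = 8)
Q(v, q) = √(q² + v²)
W(y, A) = A + 8*A*y (W(y, A) = (8*y)*A + A = 8*A*y + A = A + 8*A*y)
(W(-2, Q(1, 1))*r)*8 = ((√(1² + 1²)*(1 + 8*(-2)))*2)*8 = ((√(1 + 1)*(1 - 16))*2)*8 = ((√2*(-15))*2)*8 = (-15*√2*2)*8 = -30*√2*8 = -240*√2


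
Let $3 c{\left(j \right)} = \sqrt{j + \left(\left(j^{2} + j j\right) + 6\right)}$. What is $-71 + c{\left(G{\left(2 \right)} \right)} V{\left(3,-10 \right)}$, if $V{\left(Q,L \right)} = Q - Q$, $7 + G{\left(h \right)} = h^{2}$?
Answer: $-71$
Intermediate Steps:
$G{\left(h \right)} = -7 + h^{2}$
$c{\left(j \right)} = \frac{\sqrt{6 + j + 2 j^{2}}}{3}$ ($c{\left(j \right)} = \frac{\sqrt{j + \left(\left(j^{2} + j j\right) + 6\right)}}{3} = \frac{\sqrt{j + \left(\left(j^{2} + j^{2}\right) + 6\right)}}{3} = \frac{\sqrt{j + \left(2 j^{2} + 6\right)}}{3} = \frac{\sqrt{j + \left(6 + 2 j^{2}\right)}}{3} = \frac{\sqrt{6 + j + 2 j^{2}}}{3}$)
$V{\left(Q,L \right)} = 0$
$-71 + c{\left(G{\left(2 \right)} \right)} V{\left(3,-10 \right)} = -71 + \frac{\sqrt{6 - \left(7 - 2^{2}\right) + 2 \left(-7 + 2^{2}\right)^{2}}}{3} \cdot 0 = -71 + \frac{\sqrt{6 + \left(-7 + 4\right) + 2 \left(-7 + 4\right)^{2}}}{3} \cdot 0 = -71 + \frac{\sqrt{6 - 3 + 2 \left(-3\right)^{2}}}{3} \cdot 0 = -71 + \frac{\sqrt{6 - 3 + 2 \cdot 9}}{3} \cdot 0 = -71 + \frac{\sqrt{6 - 3 + 18}}{3} \cdot 0 = -71 + \frac{\sqrt{21}}{3} \cdot 0 = -71 + 0 = -71$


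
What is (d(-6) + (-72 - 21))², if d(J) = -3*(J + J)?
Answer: 3249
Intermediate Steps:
d(J) = -6*J (d(J) = -3*2*J = -6*J)
(d(-6) + (-72 - 21))² = (-6*(-6) + (-72 - 21))² = (36 - 93)² = (-57)² = 3249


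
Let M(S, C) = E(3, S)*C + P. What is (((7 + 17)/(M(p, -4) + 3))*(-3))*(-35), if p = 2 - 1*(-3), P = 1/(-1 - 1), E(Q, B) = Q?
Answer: -5040/19 ≈ -265.26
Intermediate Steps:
P = -½ (P = 1/(-2) = -½ ≈ -0.50000)
p = 5 (p = 2 + 3 = 5)
M(S, C) = -½ + 3*C (M(S, C) = 3*C - ½ = -½ + 3*C)
(((7 + 17)/(M(p, -4) + 3))*(-3))*(-35) = (((7 + 17)/((-½ + 3*(-4)) + 3))*(-3))*(-35) = ((24/((-½ - 12) + 3))*(-3))*(-35) = ((24/(-25/2 + 3))*(-3))*(-35) = ((24/(-19/2))*(-3))*(-35) = ((24*(-2/19))*(-3))*(-35) = -48/19*(-3)*(-35) = (144/19)*(-35) = -5040/19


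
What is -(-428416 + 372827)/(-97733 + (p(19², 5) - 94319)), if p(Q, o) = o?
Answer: -55589/192047 ≈ -0.28946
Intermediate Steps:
-(-428416 + 372827)/(-97733 + (p(19², 5) - 94319)) = -(-428416 + 372827)/(-97733 + (5 - 94319)) = -(-55589)/(-97733 - 94314) = -(-55589)/(-192047) = -(-55589)*(-1)/192047 = -1*55589/192047 = -55589/192047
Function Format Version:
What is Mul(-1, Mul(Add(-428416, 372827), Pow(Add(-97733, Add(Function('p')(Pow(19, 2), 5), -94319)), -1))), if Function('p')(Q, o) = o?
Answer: Rational(-55589, 192047) ≈ -0.28946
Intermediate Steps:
Mul(-1, Mul(Add(-428416, 372827), Pow(Add(-97733, Add(Function('p')(Pow(19, 2), 5), -94319)), -1))) = Mul(-1, Mul(Add(-428416, 372827), Pow(Add(-97733, Add(5, -94319)), -1))) = Mul(-1, Mul(-55589, Pow(Add(-97733, -94314), -1))) = Mul(-1, Mul(-55589, Pow(-192047, -1))) = Mul(-1, Mul(-55589, Rational(-1, 192047))) = Mul(-1, Rational(55589, 192047)) = Rational(-55589, 192047)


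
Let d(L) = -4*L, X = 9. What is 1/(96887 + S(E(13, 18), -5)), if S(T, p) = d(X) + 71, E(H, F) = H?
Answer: 1/96922 ≈ 1.0318e-5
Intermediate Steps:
S(T, p) = 35 (S(T, p) = -4*9 + 71 = -36 + 71 = 35)
1/(96887 + S(E(13, 18), -5)) = 1/(96887 + 35) = 1/96922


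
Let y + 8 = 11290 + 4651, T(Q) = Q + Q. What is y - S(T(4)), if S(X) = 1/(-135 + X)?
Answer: 2023492/127 ≈ 15933.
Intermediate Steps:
T(Q) = 2*Q
y = 15933 (y = -8 + (11290 + 4651) = -8 + 15941 = 15933)
y - S(T(4)) = 15933 - 1/(-135 + 2*4) = 15933 - 1/(-135 + 8) = 15933 - 1/(-127) = 15933 - 1*(-1/127) = 15933 + 1/127 = 2023492/127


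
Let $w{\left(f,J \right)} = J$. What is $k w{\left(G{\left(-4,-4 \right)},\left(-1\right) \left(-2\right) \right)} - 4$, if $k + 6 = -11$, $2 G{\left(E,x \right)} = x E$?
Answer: $-38$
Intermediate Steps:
$G{\left(E,x \right)} = \frac{E x}{2}$ ($G{\left(E,x \right)} = \frac{x E}{2} = \frac{E x}{2}$)
$k = -17$ ($k = -6 - 11 = -17$)
$k w{\left(G{\left(-4,-4 \right)},\left(-1\right) \left(-2\right) \right)} - 4 = - 17 \left(\left(-1\right) \left(-2\right)\right) - 4 = \left(-17\right) 2 - 4 = -34 - 4 = -38$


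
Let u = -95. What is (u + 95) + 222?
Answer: 222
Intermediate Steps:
(u + 95) + 222 = (-95 + 95) + 222 = 0 + 222 = 222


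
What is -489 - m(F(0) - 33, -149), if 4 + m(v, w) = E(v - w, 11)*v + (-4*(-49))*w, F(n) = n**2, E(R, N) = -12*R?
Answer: -17217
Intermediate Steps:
m(v, w) = -4 + 196*w + v*(-12*v + 12*w) (m(v, w) = -4 + ((-12*(v - w))*v + (-4*(-49))*w) = -4 + ((-12*v + 12*w)*v + 196*w) = -4 + (v*(-12*v + 12*w) + 196*w) = -4 + (196*w + v*(-12*v + 12*w)) = -4 + 196*w + v*(-12*v + 12*w))
-489 - m(F(0) - 33, -149) = -489 - (-4 + 196*(-149) + 12*(0**2 - 33)*(-149 - (0**2 - 33))) = -489 - (-4 - 29204 + 12*(0 - 33)*(-149 - (0 - 33))) = -489 - (-4 - 29204 + 12*(-33)*(-149 - 1*(-33))) = -489 - (-4 - 29204 + 12*(-33)*(-149 + 33)) = -489 - (-4 - 29204 + 12*(-33)*(-116)) = -489 - (-4 - 29204 + 45936) = -489 - 1*16728 = -489 - 16728 = -17217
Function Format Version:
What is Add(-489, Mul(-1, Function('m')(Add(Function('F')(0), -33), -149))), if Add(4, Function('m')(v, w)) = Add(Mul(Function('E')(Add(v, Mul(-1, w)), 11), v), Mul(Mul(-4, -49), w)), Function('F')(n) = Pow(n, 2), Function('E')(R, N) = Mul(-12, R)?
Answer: -17217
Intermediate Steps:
Function('m')(v, w) = Add(-4, Mul(196, w), Mul(v, Add(Mul(-12, v), Mul(12, w)))) (Function('m')(v, w) = Add(-4, Add(Mul(Mul(-12, Add(v, Mul(-1, w))), v), Mul(Mul(-4, -49), w))) = Add(-4, Add(Mul(Add(Mul(-12, v), Mul(12, w)), v), Mul(196, w))) = Add(-4, Add(Mul(v, Add(Mul(-12, v), Mul(12, w))), Mul(196, w))) = Add(-4, Add(Mul(196, w), Mul(v, Add(Mul(-12, v), Mul(12, w))))) = Add(-4, Mul(196, w), Mul(v, Add(Mul(-12, v), Mul(12, w)))))
Add(-489, Mul(-1, Function('m')(Add(Function('F')(0), -33), -149))) = Add(-489, Mul(-1, Add(-4, Mul(196, -149), Mul(12, Add(Pow(0, 2), -33), Add(-149, Mul(-1, Add(Pow(0, 2), -33))))))) = Add(-489, Mul(-1, Add(-4, -29204, Mul(12, Add(0, -33), Add(-149, Mul(-1, Add(0, -33))))))) = Add(-489, Mul(-1, Add(-4, -29204, Mul(12, -33, Add(-149, Mul(-1, -33)))))) = Add(-489, Mul(-1, Add(-4, -29204, Mul(12, -33, Add(-149, 33))))) = Add(-489, Mul(-1, Add(-4, -29204, Mul(12, -33, -116)))) = Add(-489, Mul(-1, Add(-4, -29204, 45936))) = Add(-489, Mul(-1, 16728)) = Add(-489, -16728) = -17217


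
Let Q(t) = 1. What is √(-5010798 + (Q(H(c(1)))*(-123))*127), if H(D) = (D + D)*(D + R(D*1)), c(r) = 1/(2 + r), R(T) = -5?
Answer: 3*I*√558491 ≈ 2242.0*I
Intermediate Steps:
H(D) = 2*D*(-5 + D) (H(D) = (D + D)*(D - 5) = (2*D)*(-5 + D) = 2*D*(-5 + D))
√(-5010798 + (Q(H(c(1)))*(-123))*127) = √(-5010798 + (1*(-123))*127) = √(-5010798 - 123*127) = √(-5010798 - 15621) = √(-5026419) = 3*I*√558491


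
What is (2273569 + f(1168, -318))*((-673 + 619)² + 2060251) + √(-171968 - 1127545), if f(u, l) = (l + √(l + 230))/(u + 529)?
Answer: 7960206392452925/1697 + I*√1299513 + 4126334*I*√22/1697 ≈ 4.6908e+12 + 12545.0*I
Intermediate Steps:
f(u, l) = (l + √(230 + l))/(529 + u)
(2273569 + f(1168, -318))*((-673 + 619)² + 2060251) + √(-171968 - 1127545) = (2273569 + (-318 + √(230 - 318))/(529 + 1168))*((-673 + 619)² + 2060251) + √(-171968 - 1127545) = (2273569 + (-318 + √(-88))/1697)*((-54)² + 2060251) + √(-1299513) = (2273569 + (-318 + 2*I*√22)/1697)*(2916 + 2060251) + I*√1299513 = (2273569 + (-318/1697 + 2*I*√22/1697))*2063167 + I*√1299513 = (3858246275/1697 + 2*I*√22/1697)*2063167 + I*√1299513 = (7960206392452925/1697 + 4126334*I*√22/1697) + I*√1299513 = 7960206392452925/1697 + I*√1299513 + 4126334*I*√22/1697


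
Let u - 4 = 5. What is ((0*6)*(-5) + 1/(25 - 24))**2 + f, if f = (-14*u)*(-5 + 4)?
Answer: 127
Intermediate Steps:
u = 9 (u = 4 + 5 = 9)
f = 126 (f = (-14*9)*(-5 + 4) = -126*(-1) = 126)
((0*6)*(-5) + 1/(25 - 24))**2 + f = ((0*6)*(-5) + 1/(25 - 24))**2 + 126 = (0*(-5) + 1/1)**2 + 126 = (0 + 1)**2 + 126 = 1**2 + 126 = 1 + 126 = 127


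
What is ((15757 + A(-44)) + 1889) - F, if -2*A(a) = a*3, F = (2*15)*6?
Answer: 17532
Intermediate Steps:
F = 180 (F = 30*6 = 180)
A(a) = -3*a/2 (A(a) = -a*3/2 = -3*a/2)
((15757 + A(-44)) + 1889) - F = ((15757 - 3/2*(-44)) + 1889) - 1*180 = ((15757 + 66) + 1889) - 180 = (15823 + 1889) - 180 = 17712 - 180 = 17532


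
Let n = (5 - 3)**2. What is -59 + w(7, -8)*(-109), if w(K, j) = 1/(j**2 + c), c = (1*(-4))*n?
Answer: -2941/48 ≈ -61.271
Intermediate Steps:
n = 4 (n = 2**2 = 4)
c = -16 (c = (1*(-4))*4 = -4*4 = -16)
w(K, j) = 1/(-16 + j**2) (w(K, j) = 1/(j**2 - 16) = 1/(-16 + j**2))
-59 + w(7, -8)*(-109) = -59 - 109/(-16 + (-8)**2) = -59 - 109/(-16 + 64) = -59 - 109/48 = -2941/48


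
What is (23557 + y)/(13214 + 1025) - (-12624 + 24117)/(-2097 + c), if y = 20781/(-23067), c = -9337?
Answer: 1109751483989/417278764738 ≈ 2.6595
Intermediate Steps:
y = -2309/2563 (y = 20781*(-1/23067) = -2309/2563 ≈ -0.90090)
(23557 + y)/(13214 + 1025) - (-12624 + 24117)/(-2097 + c) = (23557 - 2309/2563)/(13214 + 1025) - (-12624 + 24117)/(-2097 - 9337) = (60374282/2563)/14239 - 11493/(-11434) = (60374282/2563)*(1/14239) - 11493*(-1)/11434 = 60374282/36494557 - 1*(-11493/11434) = 60374282/36494557 + 11493/11434 = 1109751483989/417278764738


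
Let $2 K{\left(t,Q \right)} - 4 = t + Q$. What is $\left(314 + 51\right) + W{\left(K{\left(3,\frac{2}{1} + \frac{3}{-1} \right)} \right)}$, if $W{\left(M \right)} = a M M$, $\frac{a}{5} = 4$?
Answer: $545$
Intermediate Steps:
$a = 20$ ($a = 5 \cdot 4 = 20$)
$K{\left(t,Q \right)} = 2 + \frac{Q}{2} + \frac{t}{2}$ ($K{\left(t,Q \right)} = 2 + \frac{t + Q}{2} = 2 + \frac{Q + t}{2} = 2 + \left(\frac{Q}{2} + \frac{t}{2}\right) = 2 + \frac{Q}{2} + \frac{t}{2}$)
$W{\left(M \right)} = 20 M^{2}$ ($W{\left(M \right)} = 20 M M = 20 M^{2}$)
$\left(314 + 51\right) + W{\left(K{\left(3,\frac{2}{1} + \frac{3}{-1} \right)} \right)} = \left(314 + 51\right) + 20 \left(2 + \frac{\frac{2}{1} + \frac{3}{-1}}{2} + \frac{1}{2} \cdot 3\right)^{2} = 365 + 20 \left(2 + \frac{2 \cdot 1 + 3 \left(-1\right)}{2} + \frac{3}{2}\right)^{2} = 365 + 20 \left(2 + \frac{2 - 3}{2} + \frac{3}{2}\right)^{2} = 365 + 20 \left(2 + \frac{1}{2} \left(-1\right) + \frac{3}{2}\right)^{2} = 365 + 20 \left(2 - \frac{1}{2} + \frac{3}{2}\right)^{2} = 365 + 20 \cdot 3^{2} = 365 + 20 \cdot 9 = 365 + 180 = 545$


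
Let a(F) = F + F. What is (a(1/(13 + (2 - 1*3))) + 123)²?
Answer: 546121/36 ≈ 15170.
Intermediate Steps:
a(F) = 2*F
(a(1/(13 + (2 - 1*3))) + 123)² = (2/(13 + (2 - 1*3)) + 123)² = (2/(13 + (2 - 3)) + 123)² = (2/(13 - 1) + 123)² = (2/12 + 123)² = (2*(1/12) + 123)² = (⅙ + 123)² = (739/6)² = 546121/36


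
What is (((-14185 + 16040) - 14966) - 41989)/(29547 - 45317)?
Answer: 290/83 ≈ 3.4940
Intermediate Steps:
(((-14185 + 16040) - 14966) - 41989)/(29547 - 45317) = ((1855 - 14966) - 41989)/(-15770) = (-13111 - 41989)*(-1/15770) = -55100*(-1/15770) = 290/83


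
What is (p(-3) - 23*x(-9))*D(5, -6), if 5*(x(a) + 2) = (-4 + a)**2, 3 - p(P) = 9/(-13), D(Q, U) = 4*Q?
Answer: -189204/13 ≈ -14554.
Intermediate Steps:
p(P) = 48/13 (p(P) = 3 - 9/(-13) = 3 - 9*(-1)/13 = 3 - 1*(-9/13) = 3 + 9/13 = 48/13)
x(a) = -2 + (-4 + a)**2/5
(p(-3) - 23*x(-9))*D(5, -6) = (48/13 - 23*(-2 + (-4 - 9)**2/5))*(4*5) = (48/13 - 23*(-2 + (1/5)*(-13)**2))*20 = (48/13 - 23*(-2 + (1/5)*169))*20 = (48/13 - 23*(-2 + 169/5))*20 = (48/13 - 23*159/5)*20 = (48/13 - 3657/5)*20 = -47301/65*20 = -189204/13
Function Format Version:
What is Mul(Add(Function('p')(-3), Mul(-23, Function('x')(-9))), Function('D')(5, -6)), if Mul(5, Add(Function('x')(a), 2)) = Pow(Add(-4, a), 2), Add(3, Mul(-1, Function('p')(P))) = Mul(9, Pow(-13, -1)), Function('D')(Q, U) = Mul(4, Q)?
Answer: Rational(-189204, 13) ≈ -14554.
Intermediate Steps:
Function('p')(P) = Rational(48, 13) (Function('p')(P) = Add(3, Mul(-1, Mul(9, Pow(-13, -1)))) = Add(3, Mul(-1, Mul(9, Rational(-1, 13)))) = Add(3, Mul(-1, Rational(-9, 13))) = Add(3, Rational(9, 13)) = Rational(48, 13))
Function('x')(a) = Add(-2, Mul(Rational(1, 5), Pow(Add(-4, a), 2)))
Mul(Add(Function('p')(-3), Mul(-23, Function('x')(-9))), Function('D')(5, -6)) = Mul(Add(Rational(48, 13), Mul(-23, Add(-2, Mul(Rational(1, 5), Pow(Add(-4, -9), 2))))), Mul(4, 5)) = Mul(Add(Rational(48, 13), Mul(-23, Add(-2, Mul(Rational(1, 5), Pow(-13, 2))))), 20) = Mul(Add(Rational(48, 13), Mul(-23, Add(-2, Mul(Rational(1, 5), 169)))), 20) = Mul(Add(Rational(48, 13), Mul(-23, Add(-2, Rational(169, 5)))), 20) = Mul(Add(Rational(48, 13), Mul(-23, Rational(159, 5))), 20) = Mul(Add(Rational(48, 13), Rational(-3657, 5)), 20) = Mul(Rational(-47301, 65), 20) = Rational(-189204, 13)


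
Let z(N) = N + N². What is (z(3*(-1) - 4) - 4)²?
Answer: 1444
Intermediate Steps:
(z(3*(-1) - 4) - 4)² = ((3*(-1) - 4)*(1 + (3*(-1) - 4)) - 4)² = ((-3 - 4)*(1 + (-3 - 4)) - 4)² = (-7*(1 - 7) - 4)² = (-7*(-6) - 4)² = (42 - 4)² = 38² = 1444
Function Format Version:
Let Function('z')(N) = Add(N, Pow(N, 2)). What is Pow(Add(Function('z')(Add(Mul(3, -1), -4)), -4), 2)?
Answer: 1444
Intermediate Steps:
Pow(Add(Function('z')(Add(Mul(3, -1), -4)), -4), 2) = Pow(Add(Mul(Add(Mul(3, -1), -4), Add(1, Add(Mul(3, -1), -4))), -4), 2) = Pow(Add(Mul(Add(-3, -4), Add(1, Add(-3, -4))), -4), 2) = Pow(Add(Mul(-7, Add(1, -7)), -4), 2) = Pow(Add(Mul(-7, -6), -4), 2) = Pow(Add(42, -4), 2) = Pow(38, 2) = 1444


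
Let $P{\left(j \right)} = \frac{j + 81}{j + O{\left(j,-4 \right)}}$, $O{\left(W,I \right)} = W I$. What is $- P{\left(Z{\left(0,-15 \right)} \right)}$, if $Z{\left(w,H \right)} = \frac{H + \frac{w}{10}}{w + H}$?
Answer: $\frac{82}{3} \approx 27.333$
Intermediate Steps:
$O{\left(W,I \right)} = I W$
$Z{\left(w,H \right)} = \frac{H + \frac{w}{10}}{H + w}$ ($Z{\left(w,H \right)} = \frac{H + w \frac{1}{10}}{H + w} = \frac{H + \frac{w}{10}}{H + w}$)
$P{\left(j \right)} = - \frac{81 + j}{3 j}$ ($P{\left(j \right)} = \frac{j + 81}{j - 4 j} = \frac{81 + j}{\left(-3\right) j} = \left(81 + j\right) \left(- \frac{1}{3 j}\right) = - \frac{81 + j}{3 j}$)
$- P{\left(Z{\left(0,-15 \right)} \right)} = - \frac{-81 - \frac{-15 + \frac{1}{10} \cdot 0}{-15 + 0}}{3 \frac{-15 + \frac{1}{10} \cdot 0}{-15 + 0}} = - \frac{-81 - \frac{-15 + 0}{-15}}{3 \frac{-15 + 0}{-15}} = - \frac{-81 - \left(- \frac{1}{15}\right) \left(-15\right)}{3 \left(\left(- \frac{1}{15}\right) \left(-15\right)\right)} = - \frac{-81 - 1}{3 \cdot 1} = - \frac{1 \left(-81 - 1\right)}{3} = - \frac{1 \left(-82\right)}{3} = \left(-1\right) \left(- \frac{82}{3}\right) = \frac{82}{3}$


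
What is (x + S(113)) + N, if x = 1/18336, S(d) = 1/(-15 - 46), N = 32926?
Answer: 36827581021/1118496 ≈ 32926.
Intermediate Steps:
S(d) = -1/61 (S(d) = 1/(-61) = -1/61)
x = 1/18336 ≈ 5.4537e-5
(x + S(113)) + N = (1/18336 - 1/61) + 32926 = -18275/1118496 + 32926 = 36827581021/1118496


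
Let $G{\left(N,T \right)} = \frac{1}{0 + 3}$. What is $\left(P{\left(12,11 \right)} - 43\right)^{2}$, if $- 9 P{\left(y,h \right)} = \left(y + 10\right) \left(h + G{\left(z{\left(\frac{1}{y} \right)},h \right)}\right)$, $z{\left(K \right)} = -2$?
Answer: $\frac{3644281}{729} \approx 4999.0$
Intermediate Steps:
$G{\left(N,T \right)} = \frac{1}{3}$
$P{\left(y,h \right)} = - \frac{\left(10 + y\right) \left(\frac{1}{3} + h\right)}{9}$ ($P{\left(y,h \right)} = - \frac{\left(y + 10\right) \left(h + \frac{1}{3}\right)}{9} = - \frac{\left(10 + y\right) \left(\frac{1}{3} + h\right)}{9}$)
$\left(P{\left(12,11 \right)} - 43\right)^{2} = \left(\left(- \frac{10}{27} - \frac{110}{9} - \frac{4}{9} - \frac{11}{9} \cdot 12\right) - 43\right)^{2} = \left(\left(- \frac{10}{27} - \frac{110}{9} - \frac{4}{9} - \frac{44}{3}\right) - 43\right)^{2} = \left(- \frac{748}{27} - 43\right)^{2} = \left(- \frac{1909}{27}\right)^{2} = \frac{3644281}{729}$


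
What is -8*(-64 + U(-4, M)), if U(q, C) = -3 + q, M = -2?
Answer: 568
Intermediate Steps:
-8*(-64 + U(-4, M)) = -8*(-64 + (-3 - 4)) = -8*(-64 - 7) = -8*(-71) = 568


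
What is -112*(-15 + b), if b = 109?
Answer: -10528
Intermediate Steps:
-112*(-15 + b) = -112*(-15 + 109) = -112*94 = -10528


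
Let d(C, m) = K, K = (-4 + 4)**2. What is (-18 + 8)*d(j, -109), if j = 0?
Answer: 0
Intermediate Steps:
K = 0 (K = 0**2 = 0)
d(C, m) = 0
(-18 + 8)*d(j, -109) = (-18 + 8)*0 = -10*0 = 0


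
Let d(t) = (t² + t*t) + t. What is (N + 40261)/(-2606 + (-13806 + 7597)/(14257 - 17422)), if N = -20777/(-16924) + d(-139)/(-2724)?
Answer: -122345472916885/7915711418297 ≈ -15.456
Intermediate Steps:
d(t) = t + 2*t² (d(t) = (t² + t²) + t = 2*t² + t = t + 2*t²)
N = -37189264/2881311 (N = -20777/(-16924) - 139*(1 + 2*(-139))/(-2724) = -20777*(-1/16924) - 139*(1 - 278)*(-1/2724) = 20777/16924 - 139*(-277)*(-1/2724) = 20777/16924 + 38503*(-1/2724) = 20777/16924 - 38503/2724 = -37189264/2881311 ≈ -12.907)
(N + 40261)/(-2606 + (-13806 + 7597)/(14257 - 17422)) = (-37189264/2881311 + 40261)/(-2606 + (-13806 + 7597)/(14257 - 17422)) = 115967272907/(2881311*(-2606 - 6209/(-3165))) = 115967272907/(2881311*(-2606 - 6209*(-1/3165))) = 115967272907/(2881311*(-2606 + 6209/3165)) = 115967272907/(2881311*(-8241781/3165)) = (115967272907/2881311)*(-3165/8241781) = -122345472916885/7915711418297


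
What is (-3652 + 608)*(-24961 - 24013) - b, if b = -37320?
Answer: 149114176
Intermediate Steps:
(-3652 + 608)*(-24961 - 24013) - b = (-3652 + 608)*(-24961 - 24013) - 1*(-37320) = -3044*(-48974) + 37320 = 149076856 + 37320 = 149114176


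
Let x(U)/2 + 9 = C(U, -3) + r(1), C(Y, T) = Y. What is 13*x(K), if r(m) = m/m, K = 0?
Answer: -208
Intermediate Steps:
r(m) = 1
x(U) = -16 + 2*U (x(U) = -18 + 2*(U + 1) = -18 + 2*(1 + U) = -18 + (2 + 2*U) = -16 + 2*U)
13*x(K) = 13*(-16 + 2*0) = 13*(-16 + 0) = 13*(-16) = -208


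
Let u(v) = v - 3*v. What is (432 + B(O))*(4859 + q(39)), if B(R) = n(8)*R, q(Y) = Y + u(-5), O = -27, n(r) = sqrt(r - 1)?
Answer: 2120256 - 132516*sqrt(7) ≈ 1.7697e+6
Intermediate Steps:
n(r) = sqrt(-1 + r)
u(v) = -2*v
q(Y) = 10 + Y (q(Y) = Y - 2*(-5) = Y + 10 = 10 + Y)
B(R) = R*sqrt(7) (B(R) = sqrt(-1 + 8)*R = sqrt(7)*R = R*sqrt(7))
(432 + B(O))*(4859 + q(39)) = (432 - 27*sqrt(7))*(4859 + (10 + 39)) = (432 - 27*sqrt(7))*(4859 + 49) = (432 - 27*sqrt(7))*4908 = 2120256 - 132516*sqrt(7)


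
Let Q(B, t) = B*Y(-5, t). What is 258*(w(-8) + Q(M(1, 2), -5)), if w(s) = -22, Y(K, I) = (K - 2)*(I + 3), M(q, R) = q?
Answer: -2064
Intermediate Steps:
Y(K, I) = (-2 + K)*(3 + I)
Q(B, t) = B*(-21 - 7*t) (Q(B, t) = B*(-6 - 2*t + 3*(-5) + t*(-5)) = B*(-6 - 2*t - 15 - 5*t) = B*(-21 - 7*t))
258*(w(-8) + Q(M(1, 2), -5)) = 258*(-22 - 7*1*(3 - 5)) = 258*(-22 - 7*1*(-2)) = 258*(-22 + 14) = 258*(-8) = -2064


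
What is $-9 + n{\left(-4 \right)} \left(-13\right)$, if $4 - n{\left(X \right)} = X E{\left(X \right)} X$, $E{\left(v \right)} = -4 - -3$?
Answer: $-269$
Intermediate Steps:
$E{\left(v \right)} = -1$ ($E{\left(v \right)} = -4 + 3 = -1$)
$n{\left(X \right)} = 4 + X^{2}$ ($n{\left(X \right)} = 4 - X \left(-1\right) X = 4 - - X X = 4 - - X^{2} = 4 + X^{2}$)
$-9 + n{\left(-4 \right)} \left(-13\right) = -9 + \left(4 + \left(-4\right)^{2}\right) \left(-13\right) = -9 + \left(4 + 16\right) \left(-13\right) = -9 + 20 \left(-13\right) = -9 - 260 = -269$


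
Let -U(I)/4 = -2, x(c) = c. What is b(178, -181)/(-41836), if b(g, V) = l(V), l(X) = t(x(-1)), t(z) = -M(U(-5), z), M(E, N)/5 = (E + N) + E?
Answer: 75/41836 ≈ 0.0017927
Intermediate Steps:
U(I) = 8 (U(I) = -4*(-2) = 8)
M(E, N) = 5*N + 10*E (M(E, N) = 5*((E + N) + E) = 5*(N + 2*E) = 5*N + 10*E)
t(z) = -80 - 5*z (t(z) = -(5*z + 10*8) = -(5*z + 80) = -(80 + 5*z) = -80 - 5*z)
l(X) = -75 (l(X) = -80 - 5*(-1) = -80 + 5 = -75)
b(g, V) = -75
b(178, -181)/(-41836) = -75/(-41836) = -75*(-1/41836) = 75/41836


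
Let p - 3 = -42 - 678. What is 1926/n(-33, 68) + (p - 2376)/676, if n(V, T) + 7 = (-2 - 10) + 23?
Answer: 322401/676 ≈ 476.92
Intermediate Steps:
n(V, T) = 4 (n(V, T) = -7 + ((-2 - 10) + 23) = -7 + (-12 + 23) = -7 + 11 = 4)
p = -717 (p = 3 + (-42 - 678) = 3 - 720 = -717)
1926/n(-33, 68) + (p - 2376)/676 = 1926/4 + (-717 - 2376)/676 = 1926*(¼) - 3093*1/676 = 963/2 - 3093/676 = 322401/676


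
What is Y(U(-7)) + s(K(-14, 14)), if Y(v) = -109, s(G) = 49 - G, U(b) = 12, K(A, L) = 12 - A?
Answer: -86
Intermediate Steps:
Y(U(-7)) + s(K(-14, 14)) = -109 + (49 - (12 - 1*(-14))) = -109 + (49 - (12 + 14)) = -109 + (49 - 1*26) = -109 + (49 - 26) = -109 + 23 = -86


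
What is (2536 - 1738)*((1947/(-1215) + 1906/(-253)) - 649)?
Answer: -17937952592/34155 ≈ -5.2519e+5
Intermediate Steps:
(2536 - 1738)*((1947/(-1215) + 1906/(-253)) - 649) = 798*((1947*(-1/1215) + 1906*(-1/253)) - 649) = 798*((-649/405 - 1906/253) - 649) = 798*(-936127/102465 - 649) = 798*(-67435912/102465) = -17937952592/34155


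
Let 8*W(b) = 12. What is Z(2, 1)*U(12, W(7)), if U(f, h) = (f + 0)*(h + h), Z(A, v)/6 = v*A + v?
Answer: 648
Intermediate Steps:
Z(A, v) = 6*v + 6*A*v (Z(A, v) = 6*(v*A + v) = 6*(A*v + v) = 6*(v + A*v) = 6*v + 6*A*v)
W(b) = 3/2 (W(b) = (⅛)*12 = 3/2)
U(f, h) = 2*f*h (U(f, h) = f*(2*h) = 2*f*h)
Z(2, 1)*U(12, W(7)) = (6*1*(1 + 2))*(2*12*(3/2)) = (6*1*3)*36 = 18*36 = 648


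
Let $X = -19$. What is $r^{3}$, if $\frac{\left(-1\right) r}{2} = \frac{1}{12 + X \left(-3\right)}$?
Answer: $- \frac{8}{328509} \approx -2.4352 \cdot 10^{-5}$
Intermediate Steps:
$r = - \frac{2}{69}$ ($r = - \frac{2}{12 - -57} = - \frac{2}{12 + 57} = - \frac{2}{69} \approx -0.028986$)
$r^{3} = \left(- \frac{2}{69}\right)^{3} = - \frac{8}{328509}$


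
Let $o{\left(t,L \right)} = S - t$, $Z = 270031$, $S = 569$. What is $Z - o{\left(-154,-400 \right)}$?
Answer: $269308$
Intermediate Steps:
$o{\left(t,L \right)} = 569 - t$
$Z - o{\left(-154,-400 \right)} = 270031 - \left(569 - -154\right) = 270031 - \left(569 + 154\right) = 270031 - 723 = 269308$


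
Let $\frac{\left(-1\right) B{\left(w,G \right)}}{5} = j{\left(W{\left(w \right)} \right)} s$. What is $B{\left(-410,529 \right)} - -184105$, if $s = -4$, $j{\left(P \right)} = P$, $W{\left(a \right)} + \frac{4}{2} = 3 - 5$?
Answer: $184025$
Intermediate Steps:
$W{\left(a \right)} = -4$ ($W{\left(a \right)} = -2 + \left(3 - 5\right) = -2 - 2 = -4$)
$B{\left(w,G \right)} = -80$ ($B{\left(w,G \right)} = - 5 \left(\left(-4\right) \left(-4\right)\right) = \left(-5\right) 16 = -80$)
$B{\left(-410,529 \right)} - -184105 = -80 - -184105 = -80 + 184105 = 184025$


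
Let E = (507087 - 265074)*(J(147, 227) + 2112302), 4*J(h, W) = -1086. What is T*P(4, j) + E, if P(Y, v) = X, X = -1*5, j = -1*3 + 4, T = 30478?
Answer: 1022277370013/2 ≈ 5.1114e+11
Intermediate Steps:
J(h, W) = -543/2 (J(h, W) = (1/4)*(-1086) = -543/2)
j = 1 (j = -3 + 4 = 1)
E = 1022277674793/2 (E = (507087 - 265074)*(-543/2 + 2112302) = 242013*(4224061/2) = 1022277674793/2 ≈ 5.1114e+11)
X = -5
P(Y, v) = -5
T*P(4, j) + E = 30478*(-5) + 1022277674793/2 = -152390 + 1022277674793/2 = 1022277370013/2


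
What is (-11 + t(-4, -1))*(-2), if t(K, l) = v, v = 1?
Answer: 20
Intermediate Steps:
t(K, l) = 1
(-11 + t(-4, -1))*(-2) = (-11 + 1)*(-2) = -10*(-2) = 20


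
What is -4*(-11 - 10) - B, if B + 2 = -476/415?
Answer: 36166/415 ≈ 87.147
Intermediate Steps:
B = -1306/415 (B = -2 - 476/415 = -1306/415 ≈ -3.1470)
-4*(-11 - 10) - B = -4*(-11 - 10) - 1*(-1306/415) = -4*(-21) + 1306/415 = 84 + 1306/415 = 36166/415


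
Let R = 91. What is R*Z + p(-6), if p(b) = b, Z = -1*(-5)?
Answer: 449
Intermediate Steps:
Z = 5
R*Z + p(-6) = 91*5 - 6 = 455 - 6 = 449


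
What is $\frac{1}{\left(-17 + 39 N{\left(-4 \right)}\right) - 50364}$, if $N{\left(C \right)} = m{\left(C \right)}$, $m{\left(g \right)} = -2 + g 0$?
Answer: $- \frac{1}{50459} \approx -1.9818 \cdot 10^{-5}$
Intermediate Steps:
$m{\left(g \right)} = -2$ ($m{\left(g \right)} = -2 + 0 = -2$)
$N{\left(C \right)} = -2$
$\frac{1}{\left(-17 + 39 N{\left(-4 \right)}\right) - 50364} = \frac{1}{\left(-17 + 39 \left(-2\right)\right) - 50364} = \frac{1}{\left(-17 - 78\right) - 50364} = \frac{1}{-95 - 50364} = \frac{1}{-50459} = - \frac{1}{50459}$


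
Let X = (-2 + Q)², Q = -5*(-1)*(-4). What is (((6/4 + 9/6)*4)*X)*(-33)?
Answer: -191664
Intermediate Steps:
Q = -20 (Q = 5*(-4) = -20)
X = 484 (X = (-2 - 20)² = (-22)² = 484)
(((6/4 + 9/6)*4)*X)*(-33) = (((6/4 + 9/6)*4)*484)*(-33) = (((6*(¼) + 9*(⅙))*4)*484)*(-33) = (((3/2 + 3/2)*4)*484)*(-33) = ((3*4)*484)*(-33) = (12*484)*(-33) = 5808*(-33) = -191664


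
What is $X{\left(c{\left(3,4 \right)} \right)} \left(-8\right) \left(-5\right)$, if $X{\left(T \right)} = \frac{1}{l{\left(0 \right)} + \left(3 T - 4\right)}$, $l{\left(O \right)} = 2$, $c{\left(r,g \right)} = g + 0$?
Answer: $4$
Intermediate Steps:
$c{\left(r,g \right)} = g$
$X{\left(T \right)} = \frac{1}{-2 + 3 T}$ ($X{\left(T \right)} = \frac{1}{2 + \left(3 T - 4\right)} = \frac{1}{2 + \left(-4 + 3 T\right)} = \frac{1}{-2 + 3 T}$)
$X{\left(c{\left(3,4 \right)} \right)} \left(-8\right) \left(-5\right) = \frac{1}{-2 + 3 \cdot 4} \left(-8\right) \left(-5\right) = \frac{1}{-2 + 12} \left(-8\right) \left(-5\right) = \frac{1}{10} \left(-8\right) \left(-5\right) = \left(- \frac{4}{5}\right) \left(-5\right) = 4$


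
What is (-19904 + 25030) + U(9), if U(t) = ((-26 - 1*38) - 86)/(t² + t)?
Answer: 15373/3 ≈ 5124.3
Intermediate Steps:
U(t) = -150/(t + t²) (U(t) = ((-26 - 38) - 86)/(t + t²) = (-64 - 86)/(t + t²) = -150/(t + t²))
(-19904 + 25030) + U(9) = (-19904 + 25030) - 150/(9*(1 + 9)) = 5126 - 150*⅑/10 = 5126 - 150*⅑*⅒ = 5126 - 5/3 = 15373/3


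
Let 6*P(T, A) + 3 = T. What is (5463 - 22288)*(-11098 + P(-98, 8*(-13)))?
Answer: 1122042425/6 ≈ 1.8701e+8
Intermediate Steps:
P(T, A) = -1/2 + T/6
(5463 - 22288)*(-11098 + P(-98, 8*(-13))) = (5463 - 22288)*(-11098 + (-1/2 + (1/6)*(-98))) = -16825*(-11098 + (-1/2 - 49/3)) = -16825*(-11098 - 101/6) = -16825*(-66689/6) = 1122042425/6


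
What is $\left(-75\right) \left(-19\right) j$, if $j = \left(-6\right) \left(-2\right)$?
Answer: $17100$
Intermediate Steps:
$j = 12$
$\left(-75\right) \left(-19\right) j = \left(-75\right) \left(-19\right) 12 = 1425 \cdot 12 = 17100$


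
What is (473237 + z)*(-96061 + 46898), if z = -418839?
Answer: -2674368874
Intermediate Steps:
(473237 + z)*(-96061 + 46898) = (473237 - 418839)*(-96061 + 46898) = 54398*(-49163) = -2674368874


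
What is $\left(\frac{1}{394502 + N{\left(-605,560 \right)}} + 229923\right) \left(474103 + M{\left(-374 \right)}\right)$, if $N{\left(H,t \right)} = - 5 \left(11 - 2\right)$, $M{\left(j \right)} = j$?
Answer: $\frac{42964726975211948}{394457} \approx 1.0892 \cdot 10^{11}$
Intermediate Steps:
$N{\left(H,t \right)} = -45$ ($N{\left(H,t \right)} = \left(-5\right) 9 = -45$)
$\left(\frac{1}{394502 + N{\left(-605,560 \right)}} + 229923\right) \left(474103 + M{\left(-374 \right)}\right) = \left(\frac{1}{394502 - 45} + 229923\right) \left(474103 - 374\right) = \left(\frac{1}{394457} + 229923\right) 473729 = \frac{90694736812}{394457} \cdot 473729 = \frac{42964726975211948}{394457}$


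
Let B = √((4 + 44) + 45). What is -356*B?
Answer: -356*√93 ≈ -3433.1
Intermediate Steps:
B = √93 (B = √(48 + 45) = √93 ≈ 9.6436)
-356*B = -356*√93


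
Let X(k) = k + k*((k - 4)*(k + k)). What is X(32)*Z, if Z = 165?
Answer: 9467040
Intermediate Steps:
X(k) = k + 2*k²*(-4 + k) (X(k) = k + k*((-4 + k)*(2*k)) = k + k*(2*k*(-4 + k)) = k + 2*k²*(-4 + k))
X(32)*Z = (32*(1 - 8*32 + 2*32²))*165 = (32*(1 - 256 + 2*1024))*165 = (32*(1 - 256 + 2048))*165 = (32*1793)*165 = 57376*165 = 9467040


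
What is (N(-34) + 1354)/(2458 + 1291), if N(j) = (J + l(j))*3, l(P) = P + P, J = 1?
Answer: 1153/3749 ≈ 0.30755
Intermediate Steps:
l(P) = 2*P
N(j) = 3 + 6*j (N(j) = (1 + 2*j)*3 = 3 + 6*j)
(N(-34) + 1354)/(2458 + 1291) = ((3 + 6*(-34)) + 1354)/(2458 + 1291) = ((3 - 204) + 1354)/3749 = (-201 + 1354)*(1/3749) = 1153*(1/3749) = 1153/3749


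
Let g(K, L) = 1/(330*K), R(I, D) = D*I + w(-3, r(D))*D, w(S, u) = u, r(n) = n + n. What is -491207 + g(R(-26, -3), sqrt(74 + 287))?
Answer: -15561437759/31680 ≈ -4.9121e+5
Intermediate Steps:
r(n) = 2*n
R(I, D) = 2*D**2 + D*I (R(I, D) = D*I + (2*D)*D = D*I + 2*D**2 = 2*D**2 + D*I)
g(K, L) = 1/(330*K)
-491207 + g(R(-26, -3), sqrt(74 + 287)) = -491207 + 1/(330*((-3*(-26 + 2*(-3))))) = -491207 + 1/(330*((-3*(-26 - 6)))) = -491207 + 1/(330*((-3*(-32)))) = -491207 + (1/330)/96 = -491207 + (1/330)*(1/96) = -491207 + 1/31680 = -15561437759/31680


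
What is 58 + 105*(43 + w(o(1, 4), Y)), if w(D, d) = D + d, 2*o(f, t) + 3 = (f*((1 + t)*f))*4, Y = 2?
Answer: 11351/2 ≈ 5675.5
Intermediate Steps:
o(f, t) = -3/2 + 2*f²*(1 + t) (o(f, t) = -3/2 + ((f*((1 + t)*f))*4)/2 = -3/2 + ((f*(f*(1 + t)))*4)/2 = -3/2 + ((f²*(1 + t))*4)/2 = -3/2 + (4*f²*(1 + t))/2 = -3/2 + 2*f²*(1 + t))
58 + 105*(43 + w(o(1, 4), Y)) = 58 + 105*(43 + ((-3/2 + 2*1² + 2*4*1²) + 2)) = 58 + 105*(43 + ((-3/2 + 2*1 + 2*4*1) + 2)) = 58 + 105*(43 + ((-3/2 + 2 + 8) + 2)) = 58 + 105*(43 + (17/2 + 2)) = 58 + 105*(43 + 21/2) = 58 + 105*(107/2) = 58 + 11235/2 = 11351/2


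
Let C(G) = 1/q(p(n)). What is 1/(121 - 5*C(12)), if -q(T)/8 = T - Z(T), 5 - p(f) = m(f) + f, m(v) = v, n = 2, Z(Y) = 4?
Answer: 24/2899 ≈ 0.0082787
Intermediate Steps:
p(f) = 5 - 2*f (p(f) = 5 - (f + f) = 5 - 2*f)
q(T) = 32 - 8*T (q(T) = -8*(T - 1*4) = -8*(T - 4) = -8*(-4 + T) = 32 - 8*T)
C(G) = 1/24 (C(G) = 1/(32 - 8*(5 - 2*2)) = 1/(32 - 8*(5 - 4)) = 1/(32 - 8*1) = 1/(32 - 8) = 1/24)
1/(121 - 5*C(12)) = 1/(121 - 5*1/24) = 1/(121 - 5/24) = 1/(2899/24) = 24/2899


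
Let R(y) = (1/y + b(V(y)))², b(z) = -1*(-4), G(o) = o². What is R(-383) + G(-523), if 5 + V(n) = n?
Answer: 40126039442/146689 ≈ 2.7355e+5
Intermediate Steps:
V(n) = -5 + n
b(z) = 4
R(y) = (4 + 1/y)² (R(y) = (1/y + 4)² = (4 + 1/y)²)
R(-383) + G(-523) = (1 + 4*(-383))²/(-383)² + (-523)² = (1 - 1532)²/146689 + 273529 = (1/146689)*(-1531)² + 273529 = (1/146689)*2343961 + 273529 = 2343961/146689 + 273529 = 40126039442/146689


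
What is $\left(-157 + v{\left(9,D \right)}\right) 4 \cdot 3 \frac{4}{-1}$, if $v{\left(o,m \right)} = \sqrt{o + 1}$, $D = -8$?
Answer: $7536 - 48 \sqrt{10} \approx 7384.2$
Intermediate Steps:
$v{\left(o,m \right)} = \sqrt{1 + o}$
$\left(-157 + v{\left(9,D \right)}\right) 4 \cdot 3 \frac{4}{-1} = \left(-157 + \sqrt{1 + 9}\right) 4 \cdot 3 \frac{4}{-1} = \left(-157 + \sqrt{10}\right) 12 \cdot 4 \left(-1\right) = \left(-157 + \sqrt{10}\right) 12 \left(-4\right) = \left(-157 + \sqrt{10}\right) \left(-48\right) = 7536 - 48 \sqrt{10}$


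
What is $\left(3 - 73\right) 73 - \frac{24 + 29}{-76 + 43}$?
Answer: $- \frac{168577}{33} \approx -5108.4$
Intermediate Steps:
$\left(3 - 73\right) 73 - \frac{24 + 29}{-76 + 43} = \left(3 - 73\right) 73 - \frac{53}{-33} = \left(-70\right) 73 - 53 \left(- \frac{1}{33}\right) = -5110 - - \frac{53}{33} = -5110 + \frac{53}{33} = - \frac{168577}{33}$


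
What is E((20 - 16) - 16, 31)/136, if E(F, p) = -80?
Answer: -10/17 ≈ -0.58823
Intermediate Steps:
E((20 - 16) - 16, 31)/136 = -80/136 = -80*1/136 = -10/17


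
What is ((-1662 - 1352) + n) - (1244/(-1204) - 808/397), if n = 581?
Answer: -290369526/119497 ≈ -2429.9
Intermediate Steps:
((-1662 - 1352) + n) - (1244/(-1204) - 808/397) = ((-1662 - 1352) + 581) - (1244/(-1204) - 808/397) = (-3014 + 581) - (1244*(-1/1204) - 808*1/397) = -2433 - (-311/301 - 808/397) = -2433 - 1*(-366675/119497) = -2433 + 366675/119497 = -290369526/119497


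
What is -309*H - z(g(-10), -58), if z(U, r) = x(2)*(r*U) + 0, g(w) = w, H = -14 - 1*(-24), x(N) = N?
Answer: -4250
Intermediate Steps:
H = 10 (H = -14 + 24 = 10)
z(U, r) = 2*U*r (z(U, r) = 2*(r*U) + 0 = 2*(U*r) + 0 = 2*U*r + 0 = 2*U*r)
-309*H - z(g(-10), -58) = -309*10 - 2*(-10)*(-58) = -3090 - 1*1160 = -3090 - 1160 = -4250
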